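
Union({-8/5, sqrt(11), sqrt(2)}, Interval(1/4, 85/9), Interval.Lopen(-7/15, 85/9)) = Union({-8/5}, Interval.Lopen(-7/15, 85/9))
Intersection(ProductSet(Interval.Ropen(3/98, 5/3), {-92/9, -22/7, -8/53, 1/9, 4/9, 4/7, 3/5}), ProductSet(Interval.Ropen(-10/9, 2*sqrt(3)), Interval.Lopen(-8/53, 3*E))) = ProductSet(Interval.Ropen(3/98, 5/3), {1/9, 4/9, 4/7, 3/5})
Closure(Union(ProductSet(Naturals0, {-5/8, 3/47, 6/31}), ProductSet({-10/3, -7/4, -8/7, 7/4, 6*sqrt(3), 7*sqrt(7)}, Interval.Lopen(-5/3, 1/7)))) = Union(ProductSet({-10/3, -7/4, -8/7, 7/4, 6*sqrt(3), 7*sqrt(7)}, Interval(-5/3, 1/7)), ProductSet(Naturals0, {-5/8, 3/47, 6/31}))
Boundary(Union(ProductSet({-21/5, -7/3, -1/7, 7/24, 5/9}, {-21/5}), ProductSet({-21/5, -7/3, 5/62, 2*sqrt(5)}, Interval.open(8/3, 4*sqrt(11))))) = Union(ProductSet({-21/5, -7/3, 5/62, 2*sqrt(5)}, Interval(8/3, 4*sqrt(11))), ProductSet({-21/5, -7/3, -1/7, 7/24, 5/9}, {-21/5}))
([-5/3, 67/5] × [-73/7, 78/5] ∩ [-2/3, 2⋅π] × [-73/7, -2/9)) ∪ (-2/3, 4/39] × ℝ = ((-2/3, 4/39] × ℝ) ∪ ([-2/3, 2⋅π] × [-73/7, -2/9))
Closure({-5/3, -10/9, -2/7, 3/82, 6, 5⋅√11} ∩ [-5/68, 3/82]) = {3/82}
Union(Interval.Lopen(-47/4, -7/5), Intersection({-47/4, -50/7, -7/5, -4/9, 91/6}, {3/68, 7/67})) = Interval.Lopen(-47/4, -7/5)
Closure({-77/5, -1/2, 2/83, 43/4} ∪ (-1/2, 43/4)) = {-77/5} ∪ [-1/2, 43/4]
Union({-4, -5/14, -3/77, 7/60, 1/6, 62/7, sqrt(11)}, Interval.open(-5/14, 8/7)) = Union({-4, 62/7, sqrt(11)}, Interval.Ropen(-5/14, 8/7))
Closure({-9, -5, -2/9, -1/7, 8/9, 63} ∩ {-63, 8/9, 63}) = {8/9, 63}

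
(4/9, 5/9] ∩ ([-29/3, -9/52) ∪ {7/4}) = ∅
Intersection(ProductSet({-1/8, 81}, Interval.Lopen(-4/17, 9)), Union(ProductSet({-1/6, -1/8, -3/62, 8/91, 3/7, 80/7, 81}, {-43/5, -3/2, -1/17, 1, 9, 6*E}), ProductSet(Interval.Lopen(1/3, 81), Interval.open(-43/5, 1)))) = Union(ProductSet({81}, Interval.open(-4/17, 1)), ProductSet({-1/8, 81}, {-1/17, 1, 9}))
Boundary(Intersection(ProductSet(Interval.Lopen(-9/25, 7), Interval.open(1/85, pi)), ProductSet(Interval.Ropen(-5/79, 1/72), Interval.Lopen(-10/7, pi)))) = Union(ProductSet({-5/79, 1/72}, Interval(1/85, pi)), ProductSet(Interval(-5/79, 1/72), {1/85, pi}))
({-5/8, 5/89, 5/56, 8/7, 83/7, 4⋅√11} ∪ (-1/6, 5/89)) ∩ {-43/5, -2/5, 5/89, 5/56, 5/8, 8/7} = {5/89, 5/56, 8/7}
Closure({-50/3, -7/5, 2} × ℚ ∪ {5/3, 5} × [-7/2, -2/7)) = ({-50/3, -7/5, 2} × ℝ) ∪ ({5/3, 5} × [-7/2, -2/7])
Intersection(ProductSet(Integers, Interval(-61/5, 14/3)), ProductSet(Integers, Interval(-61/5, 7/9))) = ProductSet(Integers, Interval(-61/5, 7/9))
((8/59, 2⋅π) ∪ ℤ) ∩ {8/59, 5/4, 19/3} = {5/4}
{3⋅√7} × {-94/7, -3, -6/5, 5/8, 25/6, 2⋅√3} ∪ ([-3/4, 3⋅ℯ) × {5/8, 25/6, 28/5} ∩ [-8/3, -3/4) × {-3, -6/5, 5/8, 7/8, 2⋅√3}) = {3⋅√7} × {-94/7, -3, -6/5, 5/8, 25/6, 2⋅√3}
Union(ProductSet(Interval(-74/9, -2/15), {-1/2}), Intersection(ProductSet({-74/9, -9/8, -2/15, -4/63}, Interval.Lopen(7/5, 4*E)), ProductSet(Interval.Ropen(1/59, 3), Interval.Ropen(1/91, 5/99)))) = ProductSet(Interval(-74/9, -2/15), {-1/2})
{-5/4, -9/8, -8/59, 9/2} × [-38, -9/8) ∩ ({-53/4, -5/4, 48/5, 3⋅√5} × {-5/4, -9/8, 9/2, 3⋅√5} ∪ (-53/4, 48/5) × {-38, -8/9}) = ({-5/4} × {-5/4}) ∪ ({-5/4, -9/8, -8/59, 9/2} × {-38})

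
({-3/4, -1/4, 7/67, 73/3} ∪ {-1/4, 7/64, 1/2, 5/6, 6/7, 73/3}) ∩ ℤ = ∅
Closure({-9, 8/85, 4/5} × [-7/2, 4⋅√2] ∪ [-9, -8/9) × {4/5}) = ([-9, -8/9] × {4/5}) ∪ ({-9, 8/85, 4/5} × [-7/2, 4⋅√2])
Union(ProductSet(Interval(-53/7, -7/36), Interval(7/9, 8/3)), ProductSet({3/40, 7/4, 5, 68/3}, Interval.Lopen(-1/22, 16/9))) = Union(ProductSet({3/40, 7/4, 5, 68/3}, Interval.Lopen(-1/22, 16/9)), ProductSet(Interval(-53/7, -7/36), Interval(7/9, 8/3)))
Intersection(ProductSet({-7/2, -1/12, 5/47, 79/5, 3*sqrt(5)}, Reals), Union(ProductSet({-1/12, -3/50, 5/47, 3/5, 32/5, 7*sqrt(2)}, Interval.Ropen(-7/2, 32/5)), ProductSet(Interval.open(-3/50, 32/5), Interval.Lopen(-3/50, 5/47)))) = ProductSet({-1/12, 5/47}, Interval.Ropen(-7/2, 32/5))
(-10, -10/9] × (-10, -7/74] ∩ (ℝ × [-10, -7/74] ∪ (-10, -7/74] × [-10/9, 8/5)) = (-10, -10/9] × (-10, -7/74]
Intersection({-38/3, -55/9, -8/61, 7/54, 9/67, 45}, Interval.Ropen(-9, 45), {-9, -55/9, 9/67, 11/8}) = {-55/9, 9/67}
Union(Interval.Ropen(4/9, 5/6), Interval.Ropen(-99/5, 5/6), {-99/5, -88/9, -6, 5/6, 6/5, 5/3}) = Union({6/5, 5/3}, Interval(-99/5, 5/6))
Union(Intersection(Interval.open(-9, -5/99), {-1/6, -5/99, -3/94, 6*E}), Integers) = Union({-1/6}, Integers)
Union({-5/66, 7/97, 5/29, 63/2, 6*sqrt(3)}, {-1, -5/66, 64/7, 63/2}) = {-1, -5/66, 7/97, 5/29, 64/7, 63/2, 6*sqrt(3)}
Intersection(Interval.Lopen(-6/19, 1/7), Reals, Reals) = Interval.Lopen(-6/19, 1/7)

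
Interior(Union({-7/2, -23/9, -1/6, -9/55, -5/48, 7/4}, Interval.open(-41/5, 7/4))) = Interval.open(-41/5, 7/4)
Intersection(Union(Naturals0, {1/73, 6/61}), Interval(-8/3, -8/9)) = EmptySet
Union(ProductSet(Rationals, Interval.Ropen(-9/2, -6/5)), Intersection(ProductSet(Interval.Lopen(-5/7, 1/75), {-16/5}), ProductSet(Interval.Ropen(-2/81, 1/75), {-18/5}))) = ProductSet(Rationals, Interval.Ropen(-9/2, -6/5))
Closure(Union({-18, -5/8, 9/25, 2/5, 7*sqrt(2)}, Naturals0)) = Union({-18, -5/8, 9/25, 2/5, 7*sqrt(2)}, Naturals0)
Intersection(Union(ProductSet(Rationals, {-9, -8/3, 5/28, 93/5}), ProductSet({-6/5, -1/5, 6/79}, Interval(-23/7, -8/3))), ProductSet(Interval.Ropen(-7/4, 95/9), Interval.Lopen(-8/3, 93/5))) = ProductSet(Intersection(Interval.Ropen(-7/4, 95/9), Rationals), {5/28, 93/5})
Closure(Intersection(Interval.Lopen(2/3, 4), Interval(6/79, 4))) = Interval(2/3, 4)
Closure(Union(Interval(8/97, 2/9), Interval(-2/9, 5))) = Interval(-2/9, 5)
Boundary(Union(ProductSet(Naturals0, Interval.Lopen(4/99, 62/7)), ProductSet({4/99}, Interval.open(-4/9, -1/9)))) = Union(ProductSet({4/99}, Interval(-4/9, -1/9)), ProductSet(Naturals0, Interval(4/99, 62/7)))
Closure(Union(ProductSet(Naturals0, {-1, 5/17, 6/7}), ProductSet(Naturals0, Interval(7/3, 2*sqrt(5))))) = ProductSet(Naturals0, Union({-1, 5/17, 6/7}, Interval(7/3, 2*sqrt(5))))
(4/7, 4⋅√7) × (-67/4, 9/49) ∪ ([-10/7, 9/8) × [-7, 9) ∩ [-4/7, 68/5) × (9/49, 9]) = ([-4/7, 9/8) × (9/49, 9)) ∪ ((4/7, 4⋅√7) × (-67/4, 9/49))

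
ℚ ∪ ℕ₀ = ℚ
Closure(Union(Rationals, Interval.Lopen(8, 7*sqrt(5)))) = Union(Interval(-oo, oo), Rationals)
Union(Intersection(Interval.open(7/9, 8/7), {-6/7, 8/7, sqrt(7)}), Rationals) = Rationals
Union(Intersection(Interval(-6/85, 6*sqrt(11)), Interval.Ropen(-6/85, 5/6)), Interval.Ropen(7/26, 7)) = Interval.Ropen(-6/85, 7)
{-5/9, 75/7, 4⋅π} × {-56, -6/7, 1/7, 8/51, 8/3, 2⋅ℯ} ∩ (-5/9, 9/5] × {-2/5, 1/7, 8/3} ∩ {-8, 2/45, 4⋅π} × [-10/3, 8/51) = ∅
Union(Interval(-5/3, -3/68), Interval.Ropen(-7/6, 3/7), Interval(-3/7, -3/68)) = Interval.Ropen(-5/3, 3/7)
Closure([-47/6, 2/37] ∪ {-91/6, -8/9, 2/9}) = {-91/6, 2/9} ∪ [-47/6, 2/37]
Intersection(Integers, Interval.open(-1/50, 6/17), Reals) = Range(0, 1, 1)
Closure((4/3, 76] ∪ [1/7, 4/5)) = [1/7, 4/5] ∪ [4/3, 76]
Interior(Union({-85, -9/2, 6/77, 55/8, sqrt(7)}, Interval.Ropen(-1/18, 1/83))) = Interval.open(-1/18, 1/83)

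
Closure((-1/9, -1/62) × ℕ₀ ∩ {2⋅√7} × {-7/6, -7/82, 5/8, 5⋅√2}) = ∅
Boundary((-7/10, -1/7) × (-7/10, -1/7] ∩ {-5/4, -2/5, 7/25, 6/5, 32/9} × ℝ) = {-2/5} × [-7/10, -1/7]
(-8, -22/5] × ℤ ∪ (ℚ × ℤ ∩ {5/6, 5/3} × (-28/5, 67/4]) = ((-8, -22/5] × ℤ) ∪ ({5/6, 5/3} × {-5, -4, …, 16})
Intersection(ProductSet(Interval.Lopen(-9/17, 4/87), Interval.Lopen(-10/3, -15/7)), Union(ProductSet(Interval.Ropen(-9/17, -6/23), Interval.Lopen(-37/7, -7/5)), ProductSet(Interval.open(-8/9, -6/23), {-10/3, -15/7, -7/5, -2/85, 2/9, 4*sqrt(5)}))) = ProductSet(Interval.open(-9/17, -6/23), Interval.Lopen(-10/3, -15/7))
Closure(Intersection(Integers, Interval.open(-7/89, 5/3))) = Range(0, 2, 1)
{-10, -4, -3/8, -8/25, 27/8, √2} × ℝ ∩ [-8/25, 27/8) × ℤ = {-8/25, √2} × ℤ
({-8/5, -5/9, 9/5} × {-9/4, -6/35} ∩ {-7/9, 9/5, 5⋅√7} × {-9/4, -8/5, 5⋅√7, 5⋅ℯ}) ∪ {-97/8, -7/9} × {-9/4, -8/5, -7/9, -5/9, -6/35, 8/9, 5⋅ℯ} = ({9/5} × {-9/4}) ∪ ({-97/8, -7/9} × {-9/4, -8/5, -7/9, -5/9, -6/35, 8/9, 5⋅ℯ})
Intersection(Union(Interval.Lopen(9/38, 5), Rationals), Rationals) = Union(Intersection(Interval(9/38, 5), Rationals), Rationals)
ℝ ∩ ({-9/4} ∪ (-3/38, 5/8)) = {-9/4} ∪ (-3/38, 5/8)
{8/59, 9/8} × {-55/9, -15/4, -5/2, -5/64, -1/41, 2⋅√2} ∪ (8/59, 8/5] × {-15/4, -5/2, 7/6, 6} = ((8/59, 8/5] × {-15/4, -5/2, 7/6, 6}) ∪ ({8/59, 9/8} × {-55/9, -15/4, -5/2, -5/64, -1/41, 2⋅√2})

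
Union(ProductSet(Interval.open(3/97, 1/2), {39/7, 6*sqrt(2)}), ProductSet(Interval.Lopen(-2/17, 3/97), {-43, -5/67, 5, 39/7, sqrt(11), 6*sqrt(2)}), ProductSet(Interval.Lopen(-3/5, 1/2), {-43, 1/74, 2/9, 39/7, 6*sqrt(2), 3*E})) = Union(ProductSet(Interval.Lopen(-3/5, 1/2), {-43, 1/74, 2/9, 39/7, 6*sqrt(2), 3*E}), ProductSet(Interval.Lopen(-2/17, 3/97), {-43, -5/67, 5, 39/7, sqrt(11), 6*sqrt(2)}))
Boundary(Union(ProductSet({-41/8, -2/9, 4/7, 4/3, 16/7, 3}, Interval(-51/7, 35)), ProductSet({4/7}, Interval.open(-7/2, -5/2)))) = ProductSet({-41/8, -2/9, 4/7, 4/3, 16/7, 3}, Interval(-51/7, 35))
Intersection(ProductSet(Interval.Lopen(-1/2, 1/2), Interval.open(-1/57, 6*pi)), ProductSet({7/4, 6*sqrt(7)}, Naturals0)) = EmptySet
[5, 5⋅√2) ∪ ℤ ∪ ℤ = ℤ ∪ [5, 5⋅√2)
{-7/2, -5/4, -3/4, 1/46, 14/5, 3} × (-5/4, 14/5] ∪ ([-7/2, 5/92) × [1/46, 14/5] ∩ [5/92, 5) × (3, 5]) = {-7/2, -5/4, -3/4, 1/46, 14/5, 3} × (-5/4, 14/5]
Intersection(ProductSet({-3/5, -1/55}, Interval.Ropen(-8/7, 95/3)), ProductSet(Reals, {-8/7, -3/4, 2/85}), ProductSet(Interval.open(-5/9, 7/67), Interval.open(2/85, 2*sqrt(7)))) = EmptySet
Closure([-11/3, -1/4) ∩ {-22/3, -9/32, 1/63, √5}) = {-9/32}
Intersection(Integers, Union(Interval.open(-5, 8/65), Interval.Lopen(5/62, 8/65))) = Range(-4, 1, 1)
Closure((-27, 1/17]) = [-27, 1/17]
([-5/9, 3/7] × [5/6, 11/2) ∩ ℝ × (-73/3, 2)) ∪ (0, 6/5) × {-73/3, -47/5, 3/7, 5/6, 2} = ([-5/9, 3/7] × [5/6, 2)) ∪ ((0, 6/5) × {-73/3, -47/5, 3/7, 5/6, 2})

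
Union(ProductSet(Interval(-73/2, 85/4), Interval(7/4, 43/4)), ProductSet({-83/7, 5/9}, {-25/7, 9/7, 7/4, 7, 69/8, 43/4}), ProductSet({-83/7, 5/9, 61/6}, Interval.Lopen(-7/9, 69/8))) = Union(ProductSet({-83/7, 5/9}, {-25/7, 9/7, 7/4, 7, 69/8, 43/4}), ProductSet({-83/7, 5/9, 61/6}, Interval.Lopen(-7/9, 69/8)), ProductSet(Interval(-73/2, 85/4), Interval(7/4, 43/4)))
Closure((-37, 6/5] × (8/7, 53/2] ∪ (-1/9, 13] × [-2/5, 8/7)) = ({-37, 6/5} × [8/7, 53/2]) ∪ ({-1/9, 13} × [-2/5, 8/7]) ∪ ([-37, 6/5] × {8/7, 53/2}) ∪ ([-1/9, 13] × {-2/5, 8/7}) ∪ ((-37, 6/5] × (8/7, 53/2]) ∪ ((-1/9, 13] × [-2/5, 8/7))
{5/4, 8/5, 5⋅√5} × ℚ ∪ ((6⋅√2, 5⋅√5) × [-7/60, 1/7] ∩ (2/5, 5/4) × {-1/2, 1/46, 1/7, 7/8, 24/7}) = {5/4, 8/5, 5⋅√5} × ℚ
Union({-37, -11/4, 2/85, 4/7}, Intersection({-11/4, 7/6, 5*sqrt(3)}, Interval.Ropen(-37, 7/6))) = {-37, -11/4, 2/85, 4/7}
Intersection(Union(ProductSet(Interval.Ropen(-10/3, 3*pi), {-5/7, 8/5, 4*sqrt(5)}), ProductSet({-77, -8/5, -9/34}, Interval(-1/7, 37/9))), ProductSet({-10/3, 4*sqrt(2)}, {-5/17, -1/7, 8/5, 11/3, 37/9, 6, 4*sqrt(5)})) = ProductSet({-10/3, 4*sqrt(2)}, {8/5, 4*sqrt(5)})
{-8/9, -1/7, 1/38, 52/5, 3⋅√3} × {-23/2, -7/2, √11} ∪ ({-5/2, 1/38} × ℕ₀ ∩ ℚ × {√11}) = {-8/9, -1/7, 1/38, 52/5, 3⋅√3} × {-23/2, -7/2, √11}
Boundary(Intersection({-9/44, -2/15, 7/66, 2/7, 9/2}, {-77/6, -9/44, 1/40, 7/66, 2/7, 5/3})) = {-9/44, 7/66, 2/7}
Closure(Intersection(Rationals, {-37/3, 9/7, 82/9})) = {-37/3, 9/7, 82/9}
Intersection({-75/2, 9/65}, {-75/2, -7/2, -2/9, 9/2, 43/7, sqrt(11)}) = {-75/2}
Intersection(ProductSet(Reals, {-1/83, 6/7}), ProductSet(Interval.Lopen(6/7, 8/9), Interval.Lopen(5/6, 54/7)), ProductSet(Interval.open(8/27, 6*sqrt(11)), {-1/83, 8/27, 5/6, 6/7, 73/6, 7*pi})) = ProductSet(Interval.Lopen(6/7, 8/9), {6/7})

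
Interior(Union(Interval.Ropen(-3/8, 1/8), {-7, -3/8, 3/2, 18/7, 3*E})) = Interval.open(-3/8, 1/8)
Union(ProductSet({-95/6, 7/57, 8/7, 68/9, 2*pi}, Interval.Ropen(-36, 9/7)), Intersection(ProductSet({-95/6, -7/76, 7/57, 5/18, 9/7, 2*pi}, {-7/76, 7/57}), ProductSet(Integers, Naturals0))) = ProductSet({-95/6, 7/57, 8/7, 68/9, 2*pi}, Interval.Ropen(-36, 9/7))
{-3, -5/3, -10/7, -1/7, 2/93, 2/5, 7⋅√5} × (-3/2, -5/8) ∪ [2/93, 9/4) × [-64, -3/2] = ([2/93, 9/4) × [-64, -3/2]) ∪ ({-3, -5/3, -10/7, -1/7, 2/93, 2/5, 7⋅√5} × (-3/2, -5/8))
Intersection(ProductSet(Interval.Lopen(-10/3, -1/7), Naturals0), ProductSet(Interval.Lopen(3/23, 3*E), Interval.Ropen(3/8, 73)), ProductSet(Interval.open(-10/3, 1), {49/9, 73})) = EmptySet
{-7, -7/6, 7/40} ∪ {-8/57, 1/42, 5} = {-7, -7/6, -8/57, 1/42, 7/40, 5}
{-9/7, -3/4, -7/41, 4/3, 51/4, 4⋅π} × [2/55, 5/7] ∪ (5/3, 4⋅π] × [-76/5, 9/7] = ((5/3, 4⋅π] × [-76/5, 9/7]) ∪ ({-9/7, -3/4, -7/41, 4/3, 51/4, 4⋅π} × [2/55, 5/7])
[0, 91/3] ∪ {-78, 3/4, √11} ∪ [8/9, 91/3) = {-78} ∪ [0, 91/3]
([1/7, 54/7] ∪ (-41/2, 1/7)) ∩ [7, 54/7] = [7, 54/7]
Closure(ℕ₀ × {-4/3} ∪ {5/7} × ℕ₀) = ({5/7} × ℕ₀) ∪ (ℕ₀ × {-4/3})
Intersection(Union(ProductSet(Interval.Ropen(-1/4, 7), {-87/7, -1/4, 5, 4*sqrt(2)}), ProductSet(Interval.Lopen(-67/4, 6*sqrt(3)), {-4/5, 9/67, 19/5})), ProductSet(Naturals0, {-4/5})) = ProductSet(Range(0, 11, 1), {-4/5})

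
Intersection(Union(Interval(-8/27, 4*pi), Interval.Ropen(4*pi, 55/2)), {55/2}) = EmptySet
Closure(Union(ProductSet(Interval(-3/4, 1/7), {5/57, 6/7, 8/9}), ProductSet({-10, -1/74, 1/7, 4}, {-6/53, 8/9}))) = Union(ProductSet({-10, -1/74, 1/7, 4}, {-6/53, 8/9}), ProductSet(Interval(-3/4, 1/7), {5/57, 6/7, 8/9}))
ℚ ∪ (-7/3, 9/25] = ℚ ∪ [-7/3, 9/25]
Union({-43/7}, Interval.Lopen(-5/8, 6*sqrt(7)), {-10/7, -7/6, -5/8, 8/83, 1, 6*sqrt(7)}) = Union({-43/7, -10/7, -7/6}, Interval(-5/8, 6*sqrt(7)))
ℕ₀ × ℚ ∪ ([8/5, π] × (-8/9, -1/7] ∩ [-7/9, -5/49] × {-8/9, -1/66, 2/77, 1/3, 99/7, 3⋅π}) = ℕ₀ × ℚ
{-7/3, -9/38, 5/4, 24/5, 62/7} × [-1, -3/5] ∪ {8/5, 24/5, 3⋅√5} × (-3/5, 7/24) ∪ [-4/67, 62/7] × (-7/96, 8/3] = ([-4/67, 62/7] × (-7/96, 8/3]) ∪ ({-7/3, -9/38, 5/4, 24/5, 62/7} × [-1, -3/5]) ∪ ({8/5, 24/5, 3⋅√5} × (-3/5, 7/24))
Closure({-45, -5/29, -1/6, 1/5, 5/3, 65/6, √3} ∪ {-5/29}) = {-45, -5/29, -1/6, 1/5, 5/3, 65/6, √3}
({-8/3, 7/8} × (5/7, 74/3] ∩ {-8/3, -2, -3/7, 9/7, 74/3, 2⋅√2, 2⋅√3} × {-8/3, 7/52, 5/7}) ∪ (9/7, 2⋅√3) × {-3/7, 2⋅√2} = (9/7, 2⋅√3) × {-3/7, 2⋅√2}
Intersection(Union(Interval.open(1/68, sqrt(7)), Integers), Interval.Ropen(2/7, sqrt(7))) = Union(Interval.Ropen(2/7, sqrt(7)), Range(1, 3, 1))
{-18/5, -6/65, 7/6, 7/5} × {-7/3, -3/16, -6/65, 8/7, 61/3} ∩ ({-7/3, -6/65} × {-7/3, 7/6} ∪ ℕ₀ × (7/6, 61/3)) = {-6/65} × {-7/3}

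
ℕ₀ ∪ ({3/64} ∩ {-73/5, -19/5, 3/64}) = ℕ₀ ∪ {3/64}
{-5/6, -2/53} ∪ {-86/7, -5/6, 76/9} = {-86/7, -5/6, -2/53, 76/9}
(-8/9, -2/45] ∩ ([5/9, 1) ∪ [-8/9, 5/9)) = (-8/9, -2/45]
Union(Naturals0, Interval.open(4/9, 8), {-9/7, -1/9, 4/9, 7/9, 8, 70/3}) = Union({-9/7, -1/9, 70/3}, Interval(4/9, 8), Naturals0)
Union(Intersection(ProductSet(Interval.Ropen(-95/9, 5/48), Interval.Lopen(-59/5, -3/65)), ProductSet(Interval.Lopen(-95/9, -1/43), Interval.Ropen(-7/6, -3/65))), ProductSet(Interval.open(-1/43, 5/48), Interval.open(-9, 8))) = Union(ProductSet(Interval.Lopen(-95/9, -1/43), Interval.Ropen(-7/6, -3/65)), ProductSet(Interval.open(-1/43, 5/48), Interval.open(-9, 8)))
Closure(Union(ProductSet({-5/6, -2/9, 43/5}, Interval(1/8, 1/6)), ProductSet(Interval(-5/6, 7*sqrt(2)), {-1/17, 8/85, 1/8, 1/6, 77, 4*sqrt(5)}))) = Union(ProductSet({-5/6, -2/9, 43/5}, Interval(1/8, 1/6)), ProductSet(Interval(-5/6, 7*sqrt(2)), {-1/17, 8/85, 1/8, 1/6, 77, 4*sqrt(5)}))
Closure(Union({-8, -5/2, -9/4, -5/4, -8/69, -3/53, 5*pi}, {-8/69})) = {-8, -5/2, -9/4, -5/4, -8/69, -3/53, 5*pi}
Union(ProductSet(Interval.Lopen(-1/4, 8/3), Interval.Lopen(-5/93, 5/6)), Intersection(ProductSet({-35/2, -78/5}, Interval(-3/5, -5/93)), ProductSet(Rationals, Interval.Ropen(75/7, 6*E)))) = ProductSet(Interval.Lopen(-1/4, 8/3), Interval.Lopen(-5/93, 5/6))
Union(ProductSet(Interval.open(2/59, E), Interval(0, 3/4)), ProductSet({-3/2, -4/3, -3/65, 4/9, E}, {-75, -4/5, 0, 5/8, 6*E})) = Union(ProductSet({-3/2, -4/3, -3/65, 4/9, E}, {-75, -4/5, 0, 5/8, 6*E}), ProductSet(Interval.open(2/59, E), Interval(0, 3/4)))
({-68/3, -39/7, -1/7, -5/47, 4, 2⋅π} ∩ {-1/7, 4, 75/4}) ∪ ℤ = ℤ ∪ {-1/7}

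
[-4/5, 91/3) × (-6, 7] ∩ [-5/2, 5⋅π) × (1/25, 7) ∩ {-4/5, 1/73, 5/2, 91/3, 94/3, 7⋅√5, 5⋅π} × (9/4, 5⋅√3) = {-4/5, 1/73, 5/2, 7⋅√5} × (9/4, 7)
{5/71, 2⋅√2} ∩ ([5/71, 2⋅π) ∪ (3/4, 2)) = {5/71, 2⋅√2}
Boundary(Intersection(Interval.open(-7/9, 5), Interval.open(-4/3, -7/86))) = {-7/9, -7/86}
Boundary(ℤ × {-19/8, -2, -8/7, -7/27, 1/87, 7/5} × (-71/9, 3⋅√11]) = ℤ × {-19/8, -2, -8/7, -7/27, 1/87, 7/5} × [-71/9, 3⋅√11]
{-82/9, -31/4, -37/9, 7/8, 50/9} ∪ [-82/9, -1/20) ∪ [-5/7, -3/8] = [-82/9, -1/20) ∪ {7/8, 50/9}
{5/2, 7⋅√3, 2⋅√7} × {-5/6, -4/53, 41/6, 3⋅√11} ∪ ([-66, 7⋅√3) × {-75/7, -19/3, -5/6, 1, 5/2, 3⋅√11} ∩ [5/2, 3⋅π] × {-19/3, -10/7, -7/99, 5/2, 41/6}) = ([5/2, 3⋅π] × {-19/3, 5/2}) ∪ ({5/2, 7⋅√3, 2⋅√7} × {-5/6, -4/53, 41/6, 3⋅√11})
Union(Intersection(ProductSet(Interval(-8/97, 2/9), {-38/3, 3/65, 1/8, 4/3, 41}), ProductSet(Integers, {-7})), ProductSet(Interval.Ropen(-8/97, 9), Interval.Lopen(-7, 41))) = ProductSet(Interval.Ropen(-8/97, 9), Interval.Lopen(-7, 41))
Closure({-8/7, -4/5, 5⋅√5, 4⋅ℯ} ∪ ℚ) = ℝ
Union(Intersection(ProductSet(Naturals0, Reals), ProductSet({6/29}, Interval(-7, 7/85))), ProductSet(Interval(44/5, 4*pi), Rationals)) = ProductSet(Interval(44/5, 4*pi), Rationals)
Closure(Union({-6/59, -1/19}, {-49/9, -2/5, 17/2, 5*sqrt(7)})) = {-49/9, -2/5, -6/59, -1/19, 17/2, 5*sqrt(7)}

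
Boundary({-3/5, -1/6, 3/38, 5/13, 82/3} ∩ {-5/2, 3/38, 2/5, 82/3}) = {3/38, 82/3}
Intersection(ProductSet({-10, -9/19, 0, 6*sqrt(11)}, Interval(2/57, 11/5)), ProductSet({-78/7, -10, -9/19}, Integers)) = ProductSet({-10, -9/19}, Range(1, 3, 1))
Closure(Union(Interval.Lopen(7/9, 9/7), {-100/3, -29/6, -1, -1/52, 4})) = Union({-100/3, -29/6, -1, -1/52, 4}, Interval(7/9, 9/7))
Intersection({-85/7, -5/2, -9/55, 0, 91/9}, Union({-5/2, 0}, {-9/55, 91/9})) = {-5/2, -9/55, 0, 91/9}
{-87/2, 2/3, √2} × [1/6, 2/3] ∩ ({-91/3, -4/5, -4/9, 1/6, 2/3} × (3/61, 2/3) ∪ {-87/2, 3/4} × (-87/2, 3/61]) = {2/3} × [1/6, 2/3)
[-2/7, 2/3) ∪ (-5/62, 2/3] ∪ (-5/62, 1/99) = [-2/7, 2/3]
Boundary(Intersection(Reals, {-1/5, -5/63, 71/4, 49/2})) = {-1/5, -5/63, 71/4, 49/2}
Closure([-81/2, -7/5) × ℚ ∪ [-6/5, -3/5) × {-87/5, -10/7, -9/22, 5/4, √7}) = ([-81/2, -7/5] × ℝ) ∪ ([-6/5, -3/5] × {-87/5, -10/7, -9/22, 5/4, √7})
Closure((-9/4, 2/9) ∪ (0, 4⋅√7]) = [-9/4, 4⋅√7]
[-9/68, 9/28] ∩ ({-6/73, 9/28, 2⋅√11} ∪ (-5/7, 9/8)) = [-9/68, 9/28]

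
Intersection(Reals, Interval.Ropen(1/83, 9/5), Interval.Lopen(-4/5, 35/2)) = Interval.Ropen(1/83, 9/5)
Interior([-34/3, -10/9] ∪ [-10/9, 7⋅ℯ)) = (-34/3, 7⋅ℯ)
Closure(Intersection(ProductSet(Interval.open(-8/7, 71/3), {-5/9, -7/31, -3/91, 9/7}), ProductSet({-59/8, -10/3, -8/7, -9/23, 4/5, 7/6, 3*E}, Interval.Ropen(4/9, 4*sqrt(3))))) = ProductSet({-9/23, 4/5, 7/6, 3*E}, {9/7})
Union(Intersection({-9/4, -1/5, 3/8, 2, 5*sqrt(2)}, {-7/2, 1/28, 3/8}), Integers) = Union({3/8}, Integers)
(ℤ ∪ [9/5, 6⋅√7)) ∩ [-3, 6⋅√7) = {-3, -2, …, 15} ∪ [9/5, 6⋅√7)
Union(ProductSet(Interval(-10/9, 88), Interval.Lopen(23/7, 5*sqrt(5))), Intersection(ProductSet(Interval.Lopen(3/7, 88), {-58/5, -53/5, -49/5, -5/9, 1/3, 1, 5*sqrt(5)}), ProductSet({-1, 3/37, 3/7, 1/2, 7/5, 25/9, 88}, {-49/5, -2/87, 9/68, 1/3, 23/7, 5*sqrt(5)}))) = Union(ProductSet({1/2, 7/5, 25/9, 88}, {-49/5, 1/3, 5*sqrt(5)}), ProductSet(Interval(-10/9, 88), Interval.Lopen(23/7, 5*sqrt(5))))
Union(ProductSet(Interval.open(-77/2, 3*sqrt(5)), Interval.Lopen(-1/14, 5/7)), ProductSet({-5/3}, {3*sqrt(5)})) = Union(ProductSet({-5/3}, {3*sqrt(5)}), ProductSet(Interval.open(-77/2, 3*sqrt(5)), Interval.Lopen(-1/14, 5/7)))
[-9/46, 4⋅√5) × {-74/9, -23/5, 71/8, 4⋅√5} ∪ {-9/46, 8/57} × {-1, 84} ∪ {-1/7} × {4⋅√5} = ({-9/46, 8/57} × {-1, 84}) ∪ ([-9/46, 4⋅√5) × {-74/9, -23/5, 71/8, 4⋅√5})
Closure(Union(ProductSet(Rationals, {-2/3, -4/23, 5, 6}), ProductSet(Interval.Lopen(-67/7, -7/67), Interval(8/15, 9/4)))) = Union(ProductSet(Interval(-67/7, -7/67), Interval(8/15, 9/4)), ProductSet(Reals, {-2/3, -4/23, 5, 6}))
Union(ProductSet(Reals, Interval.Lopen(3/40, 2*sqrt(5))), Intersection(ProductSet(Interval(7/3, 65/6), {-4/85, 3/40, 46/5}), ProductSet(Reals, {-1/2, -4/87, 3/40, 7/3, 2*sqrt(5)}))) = Union(ProductSet(Interval(7/3, 65/6), {3/40}), ProductSet(Reals, Interval.Lopen(3/40, 2*sqrt(5))))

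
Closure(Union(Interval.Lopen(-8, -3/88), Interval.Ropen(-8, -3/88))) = Interval(-8, -3/88)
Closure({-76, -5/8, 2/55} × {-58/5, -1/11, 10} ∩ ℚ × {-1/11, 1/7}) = {-76, -5/8, 2/55} × {-1/11}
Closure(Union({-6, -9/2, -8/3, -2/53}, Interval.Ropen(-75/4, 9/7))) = Interval(-75/4, 9/7)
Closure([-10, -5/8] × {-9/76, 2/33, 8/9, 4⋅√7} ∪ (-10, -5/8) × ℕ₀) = [-10, -5/8] × ({-9/76, 2/33, 8/9, 4⋅√7} ∪ ℕ₀)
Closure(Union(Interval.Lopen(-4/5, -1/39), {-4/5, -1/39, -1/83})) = Union({-1/83}, Interval(-4/5, -1/39))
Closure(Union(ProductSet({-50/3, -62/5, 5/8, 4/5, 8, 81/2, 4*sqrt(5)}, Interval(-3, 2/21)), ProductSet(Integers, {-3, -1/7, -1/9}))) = Union(ProductSet({-50/3, -62/5, 5/8, 4/5, 8, 81/2, 4*sqrt(5)}, Interval(-3, 2/21)), ProductSet(Integers, {-3, -1/7, -1/9}))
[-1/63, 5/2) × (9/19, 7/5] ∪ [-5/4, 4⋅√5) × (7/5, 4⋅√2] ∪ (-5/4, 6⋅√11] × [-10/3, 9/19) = ([-1/63, 5/2) × (9/19, 7/5]) ∪ ((-5/4, 6⋅√11] × [-10/3, 9/19)) ∪ ([-5/4, 4⋅√5) × (7/5, 4⋅√2])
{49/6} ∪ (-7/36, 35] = (-7/36, 35]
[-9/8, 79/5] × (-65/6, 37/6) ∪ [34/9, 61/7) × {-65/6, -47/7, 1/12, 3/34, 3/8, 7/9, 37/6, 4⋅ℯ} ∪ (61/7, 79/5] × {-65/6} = ((61/7, 79/5] × {-65/6}) ∪ ([-9/8, 79/5] × (-65/6, 37/6)) ∪ ([34/9, 61/7) × {-65/6, -47/7, 1/12, 3/34, 3/8, 7/9, 37/6, 4⋅ℯ})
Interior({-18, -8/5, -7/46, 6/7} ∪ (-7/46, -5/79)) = (-7/46, -5/79)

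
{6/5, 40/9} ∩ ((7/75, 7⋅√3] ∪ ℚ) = {6/5, 40/9}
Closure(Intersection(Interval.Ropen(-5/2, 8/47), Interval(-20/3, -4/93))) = Interval(-5/2, -4/93)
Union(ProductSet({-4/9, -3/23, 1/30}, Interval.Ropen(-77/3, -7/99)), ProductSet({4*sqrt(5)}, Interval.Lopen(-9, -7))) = Union(ProductSet({4*sqrt(5)}, Interval.Lopen(-9, -7)), ProductSet({-4/9, -3/23, 1/30}, Interval.Ropen(-77/3, -7/99)))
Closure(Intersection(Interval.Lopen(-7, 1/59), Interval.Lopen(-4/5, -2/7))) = Interval(-4/5, -2/7)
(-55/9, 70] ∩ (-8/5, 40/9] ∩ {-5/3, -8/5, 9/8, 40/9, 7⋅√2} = {9/8, 40/9}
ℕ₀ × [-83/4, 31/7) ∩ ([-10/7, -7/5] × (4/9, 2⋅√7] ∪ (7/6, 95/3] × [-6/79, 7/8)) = {2, 3, …, 31} × [-6/79, 7/8)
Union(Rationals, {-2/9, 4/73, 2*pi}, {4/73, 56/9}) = Union({2*pi}, Rationals)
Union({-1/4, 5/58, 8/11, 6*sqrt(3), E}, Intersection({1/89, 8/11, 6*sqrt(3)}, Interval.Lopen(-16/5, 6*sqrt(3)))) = {-1/4, 1/89, 5/58, 8/11, 6*sqrt(3), E}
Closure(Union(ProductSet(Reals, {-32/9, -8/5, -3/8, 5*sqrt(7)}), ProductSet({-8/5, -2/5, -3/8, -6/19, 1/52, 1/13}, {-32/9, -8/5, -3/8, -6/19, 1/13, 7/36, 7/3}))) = Union(ProductSet({-8/5, -2/5, -3/8, -6/19, 1/52, 1/13}, {-32/9, -8/5, -3/8, -6/19, 1/13, 7/36, 7/3}), ProductSet(Reals, {-32/9, -8/5, -3/8, 5*sqrt(7)}))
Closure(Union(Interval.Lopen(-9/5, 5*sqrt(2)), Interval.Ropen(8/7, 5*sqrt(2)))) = Interval(-9/5, 5*sqrt(2))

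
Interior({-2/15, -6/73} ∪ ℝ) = ℝ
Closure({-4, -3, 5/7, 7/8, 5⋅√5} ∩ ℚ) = {-4, -3, 5/7, 7/8}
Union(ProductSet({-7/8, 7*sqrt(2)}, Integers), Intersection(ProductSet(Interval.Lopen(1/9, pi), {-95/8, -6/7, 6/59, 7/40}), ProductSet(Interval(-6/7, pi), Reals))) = Union(ProductSet({-7/8, 7*sqrt(2)}, Integers), ProductSet(Interval.Lopen(1/9, pi), {-95/8, -6/7, 6/59, 7/40}))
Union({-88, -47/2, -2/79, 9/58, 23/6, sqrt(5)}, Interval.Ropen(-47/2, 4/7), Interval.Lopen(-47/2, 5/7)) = Union({-88, 23/6, sqrt(5)}, Interval(-47/2, 5/7))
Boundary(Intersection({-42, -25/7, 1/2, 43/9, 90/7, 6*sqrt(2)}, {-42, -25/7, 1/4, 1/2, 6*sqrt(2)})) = {-42, -25/7, 1/2, 6*sqrt(2)}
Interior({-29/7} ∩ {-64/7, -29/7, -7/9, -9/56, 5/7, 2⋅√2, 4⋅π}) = ∅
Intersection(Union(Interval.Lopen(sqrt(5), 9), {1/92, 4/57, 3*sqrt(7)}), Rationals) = Union({1/92, 4/57}, Intersection(Interval.Lopen(sqrt(5), 9), Rationals))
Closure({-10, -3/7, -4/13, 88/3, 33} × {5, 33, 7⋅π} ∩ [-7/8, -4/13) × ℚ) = {-3/7} × {5, 33}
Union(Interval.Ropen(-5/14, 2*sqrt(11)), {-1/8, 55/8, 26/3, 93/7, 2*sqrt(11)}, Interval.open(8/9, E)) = Union({55/8, 26/3, 93/7}, Interval(-5/14, 2*sqrt(11)))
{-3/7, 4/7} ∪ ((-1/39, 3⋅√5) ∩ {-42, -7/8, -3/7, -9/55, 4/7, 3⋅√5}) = {-3/7, 4/7}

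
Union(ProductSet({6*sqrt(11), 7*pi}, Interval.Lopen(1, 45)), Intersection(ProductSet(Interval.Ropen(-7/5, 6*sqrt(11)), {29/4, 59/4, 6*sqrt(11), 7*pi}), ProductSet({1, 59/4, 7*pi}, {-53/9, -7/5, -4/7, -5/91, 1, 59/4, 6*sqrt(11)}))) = Union(ProductSet({1, 59/4}, {59/4, 6*sqrt(11)}), ProductSet({6*sqrt(11), 7*pi}, Interval.Lopen(1, 45)))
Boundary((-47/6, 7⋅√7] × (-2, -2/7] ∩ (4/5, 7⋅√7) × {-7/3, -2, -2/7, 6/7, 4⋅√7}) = [4/5, 7⋅√7] × {-2/7}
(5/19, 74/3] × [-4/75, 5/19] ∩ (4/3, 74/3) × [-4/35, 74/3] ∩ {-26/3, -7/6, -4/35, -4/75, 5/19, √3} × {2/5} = ∅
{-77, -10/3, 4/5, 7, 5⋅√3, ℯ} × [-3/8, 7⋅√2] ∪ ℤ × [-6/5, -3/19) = (ℤ × [-6/5, -3/19)) ∪ ({-77, -10/3, 4/5, 7, 5⋅√3, ℯ} × [-3/8, 7⋅√2])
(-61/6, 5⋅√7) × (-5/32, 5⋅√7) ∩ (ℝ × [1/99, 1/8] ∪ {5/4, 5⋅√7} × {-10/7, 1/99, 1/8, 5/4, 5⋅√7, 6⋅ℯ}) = ({5/4} × {1/99, 1/8, 5/4}) ∪ ((-61/6, 5⋅√7) × [1/99, 1/8])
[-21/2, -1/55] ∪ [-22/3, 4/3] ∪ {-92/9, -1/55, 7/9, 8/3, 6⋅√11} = [-21/2, 4/3] ∪ {8/3, 6⋅√11}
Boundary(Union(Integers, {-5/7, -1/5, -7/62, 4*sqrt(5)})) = Union({-5/7, -1/5, -7/62, 4*sqrt(5)}, Integers)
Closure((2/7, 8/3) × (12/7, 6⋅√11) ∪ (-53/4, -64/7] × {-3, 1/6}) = ([-53/4, -64/7] × {-3, 1/6}) ∪ ({2/7, 8/3} × [12/7, 6⋅√11]) ∪ ([2/7, 8/3] × {12/7, 6⋅√11}) ∪ ((2/7, 8/3) × (12/7, 6⋅√11))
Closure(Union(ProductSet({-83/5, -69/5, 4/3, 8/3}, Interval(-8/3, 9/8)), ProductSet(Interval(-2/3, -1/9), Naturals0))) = Union(ProductSet({-83/5, -69/5, 4/3, 8/3}, Interval(-8/3, 9/8)), ProductSet(Interval(-2/3, -1/9), Naturals0))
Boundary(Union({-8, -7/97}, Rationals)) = Reals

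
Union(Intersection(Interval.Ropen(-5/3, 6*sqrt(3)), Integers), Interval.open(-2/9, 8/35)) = Union(Interval.open(-2/9, 8/35), Range(-1, 11, 1))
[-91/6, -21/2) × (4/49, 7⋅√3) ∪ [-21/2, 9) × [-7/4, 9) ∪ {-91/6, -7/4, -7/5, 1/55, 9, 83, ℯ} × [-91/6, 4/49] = ([-21/2, 9) × [-7/4, 9)) ∪ ({-91/6, -7/4, -7/5, 1/55, 9, 83, ℯ} × [-91/6, 4/49]) ∪ ([-91/6, -21/2) × (4/49, 7⋅√3))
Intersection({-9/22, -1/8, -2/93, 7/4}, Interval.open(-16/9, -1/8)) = {-9/22}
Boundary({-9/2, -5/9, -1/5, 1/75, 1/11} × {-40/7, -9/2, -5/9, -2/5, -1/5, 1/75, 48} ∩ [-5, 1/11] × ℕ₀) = {-9/2, -5/9, -1/5, 1/75, 1/11} × {48}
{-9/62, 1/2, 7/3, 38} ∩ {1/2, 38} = {1/2, 38}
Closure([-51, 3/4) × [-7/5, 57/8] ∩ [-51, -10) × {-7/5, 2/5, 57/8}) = [-51, -10] × {-7/5, 2/5, 57/8}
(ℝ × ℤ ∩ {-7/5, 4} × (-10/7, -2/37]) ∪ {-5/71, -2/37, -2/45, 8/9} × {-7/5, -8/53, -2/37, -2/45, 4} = ({-7/5, 4} × {-1}) ∪ ({-5/71, -2/37, -2/45, 8/9} × {-7/5, -8/53, -2/37, -2/45, 4})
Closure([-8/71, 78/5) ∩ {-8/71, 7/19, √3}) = {-8/71, 7/19, √3}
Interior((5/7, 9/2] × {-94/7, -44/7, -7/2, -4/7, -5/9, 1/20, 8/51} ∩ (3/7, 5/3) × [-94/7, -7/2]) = ∅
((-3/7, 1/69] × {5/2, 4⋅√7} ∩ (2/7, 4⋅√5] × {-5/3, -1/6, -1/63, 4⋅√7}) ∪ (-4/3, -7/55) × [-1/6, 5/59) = (-4/3, -7/55) × [-1/6, 5/59)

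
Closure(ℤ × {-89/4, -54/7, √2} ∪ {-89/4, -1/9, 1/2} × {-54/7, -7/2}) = ({-89/4, -1/9, 1/2} × {-54/7, -7/2}) ∪ (ℤ × {-89/4, -54/7, √2})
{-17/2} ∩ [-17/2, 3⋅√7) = {-17/2}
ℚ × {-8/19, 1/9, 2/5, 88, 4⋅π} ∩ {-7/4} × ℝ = {-7/4} × {-8/19, 1/9, 2/5, 88, 4⋅π}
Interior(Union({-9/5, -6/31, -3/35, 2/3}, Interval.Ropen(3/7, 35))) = Interval.open(3/7, 35)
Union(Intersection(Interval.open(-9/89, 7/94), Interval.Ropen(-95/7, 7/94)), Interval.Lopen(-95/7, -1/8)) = Union(Interval.Lopen(-95/7, -1/8), Interval.open(-9/89, 7/94))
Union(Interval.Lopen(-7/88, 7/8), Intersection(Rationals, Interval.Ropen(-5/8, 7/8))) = Union(Intersection(Interval.Ropen(-5/8, 7/8), Rationals), Interval(-7/88, 7/8))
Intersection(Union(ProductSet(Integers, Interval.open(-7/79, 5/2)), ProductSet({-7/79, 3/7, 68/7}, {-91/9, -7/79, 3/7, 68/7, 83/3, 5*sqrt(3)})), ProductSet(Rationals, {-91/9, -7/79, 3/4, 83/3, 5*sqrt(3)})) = Union(ProductSet({-7/79, 3/7, 68/7}, {-91/9, -7/79, 83/3, 5*sqrt(3)}), ProductSet(Integers, {3/4}))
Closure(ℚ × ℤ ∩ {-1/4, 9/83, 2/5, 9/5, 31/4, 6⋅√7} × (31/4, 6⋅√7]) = {-1/4, 9/83, 2/5, 9/5, 31/4} × {8, 9, …, 15}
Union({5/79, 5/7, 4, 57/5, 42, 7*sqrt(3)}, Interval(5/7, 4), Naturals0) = Union({5/79, 57/5, 7*sqrt(3)}, Interval(5/7, 4), Naturals0)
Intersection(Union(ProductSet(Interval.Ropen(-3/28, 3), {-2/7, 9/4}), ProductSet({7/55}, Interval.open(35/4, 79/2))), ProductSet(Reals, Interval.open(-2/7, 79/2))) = Union(ProductSet({7/55}, Interval.open(35/4, 79/2)), ProductSet(Interval.Ropen(-3/28, 3), {9/4}))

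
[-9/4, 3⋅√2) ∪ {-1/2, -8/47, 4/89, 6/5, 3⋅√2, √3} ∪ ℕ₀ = [-9/4, 3⋅√2] ∪ ℕ₀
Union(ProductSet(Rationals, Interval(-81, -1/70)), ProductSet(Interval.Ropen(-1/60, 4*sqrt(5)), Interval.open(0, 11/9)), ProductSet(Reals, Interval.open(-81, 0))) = Union(ProductSet(Interval.Ropen(-1/60, 4*sqrt(5)), Interval.open(0, 11/9)), ProductSet(Rationals, Interval(-81, -1/70)), ProductSet(Reals, Interval.open(-81, 0)))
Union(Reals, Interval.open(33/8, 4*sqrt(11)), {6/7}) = Interval(-oo, oo)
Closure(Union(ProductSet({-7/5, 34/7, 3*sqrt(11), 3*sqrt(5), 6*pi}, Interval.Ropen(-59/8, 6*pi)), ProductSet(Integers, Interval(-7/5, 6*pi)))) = Union(ProductSet({-7/5, 34/7, 3*sqrt(11), 3*sqrt(5), 6*pi}, Interval(-59/8, 6*pi)), ProductSet(Integers, Interval(-7/5, 6*pi)))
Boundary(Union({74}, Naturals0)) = Naturals0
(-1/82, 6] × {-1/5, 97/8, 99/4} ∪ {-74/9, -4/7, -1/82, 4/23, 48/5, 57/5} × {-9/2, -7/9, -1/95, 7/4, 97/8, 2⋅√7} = ((-1/82, 6] × {-1/5, 97/8, 99/4}) ∪ ({-74/9, -4/7, -1/82, 4/23, 48/5, 57/5} × {-9/2, -7/9, -1/95, 7/4, 97/8, 2⋅√7})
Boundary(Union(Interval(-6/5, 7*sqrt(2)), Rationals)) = Union(Interval(-oo, -6/5), Interval(7*sqrt(2), oo))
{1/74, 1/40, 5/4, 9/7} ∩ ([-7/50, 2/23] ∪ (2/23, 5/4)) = {1/74, 1/40}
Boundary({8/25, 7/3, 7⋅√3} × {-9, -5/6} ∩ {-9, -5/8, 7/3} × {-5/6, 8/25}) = {7/3} × {-5/6}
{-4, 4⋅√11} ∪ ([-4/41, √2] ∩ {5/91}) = {-4, 5/91, 4⋅√11}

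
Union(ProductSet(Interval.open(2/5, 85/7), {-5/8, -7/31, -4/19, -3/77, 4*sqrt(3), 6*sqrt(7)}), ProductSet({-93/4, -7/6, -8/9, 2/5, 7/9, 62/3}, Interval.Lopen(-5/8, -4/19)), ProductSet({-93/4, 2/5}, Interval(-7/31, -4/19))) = Union(ProductSet({-93/4, -7/6, -8/9, 2/5, 7/9, 62/3}, Interval.Lopen(-5/8, -4/19)), ProductSet(Interval.open(2/5, 85/7), {-5/8, -7/31, -4/19, -3/77, 4*sqrt(3), 6*sqrt(7)}))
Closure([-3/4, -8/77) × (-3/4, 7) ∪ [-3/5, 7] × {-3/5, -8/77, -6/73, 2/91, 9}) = ({-3/4, -8/77} × [-3/4, 7]) ∪ ([-3/4, -8/77] × {-3/4, 7}) ∪ ([-3/4, -8/77) × (-3/4, 7)) ∪ ([-3/5, 7] × {-3/5, -8/77, -6/73, 2/91, 9})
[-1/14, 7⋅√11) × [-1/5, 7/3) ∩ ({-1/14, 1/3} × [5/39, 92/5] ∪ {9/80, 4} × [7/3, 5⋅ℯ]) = {-1/14, 1/3} × [5/39, 7/3)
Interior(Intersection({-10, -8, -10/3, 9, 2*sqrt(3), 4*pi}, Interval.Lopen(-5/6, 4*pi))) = EmptySet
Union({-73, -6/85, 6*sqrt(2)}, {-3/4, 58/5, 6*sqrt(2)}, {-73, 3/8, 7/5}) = {-73, -3/4, -6/85, 3/8, 7/5, 58/5, 6*sqrt(2)}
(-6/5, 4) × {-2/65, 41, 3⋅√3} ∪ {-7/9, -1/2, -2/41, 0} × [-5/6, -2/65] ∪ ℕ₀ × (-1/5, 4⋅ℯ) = (ℕ₀ × (-1/5, 4⋅ℯ)) ∪ ({-7/9, -1/2, -2/41, 0} × [-5/6, -2/65]) ∪ ((-6/5, 4) × {-2/65, 41, 3⋅√3})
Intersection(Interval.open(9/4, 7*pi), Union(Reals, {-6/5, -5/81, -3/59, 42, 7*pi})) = Interval.open(9/4, 7*pi)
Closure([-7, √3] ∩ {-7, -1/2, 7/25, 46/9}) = {-7, -1/2, 7/25}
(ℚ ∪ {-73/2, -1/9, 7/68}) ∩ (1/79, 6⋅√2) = ℚ ∩ (1/79, 6⋅√2)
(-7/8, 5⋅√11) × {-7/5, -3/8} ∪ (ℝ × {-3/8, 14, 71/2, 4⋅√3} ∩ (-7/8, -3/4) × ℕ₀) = ((-7/8, -3/4) × {14}) ∪ ((-7/8, 5⋅√11) × {-7/5, -3/8})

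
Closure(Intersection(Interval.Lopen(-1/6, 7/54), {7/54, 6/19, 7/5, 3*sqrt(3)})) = {7/54}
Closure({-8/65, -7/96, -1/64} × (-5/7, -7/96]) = {-8/65, -7/96, -1/64} × [-5/7, -7/96]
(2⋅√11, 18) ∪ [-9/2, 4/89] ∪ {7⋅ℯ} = [-9/2, 4/89] ∪ (2⋅√11, 18) ∪ {7⋅ℯ}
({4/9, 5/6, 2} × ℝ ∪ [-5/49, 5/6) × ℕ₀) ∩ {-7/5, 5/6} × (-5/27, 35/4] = {5/6} × (-5/27, 35/4]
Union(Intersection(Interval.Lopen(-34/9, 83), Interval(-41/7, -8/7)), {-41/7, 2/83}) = Union({-41/7, 2/83}, Interval.Lopen(-34/9, -8/7))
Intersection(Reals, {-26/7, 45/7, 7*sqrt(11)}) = {-26/7, 45/7, 7*sqrt(11)}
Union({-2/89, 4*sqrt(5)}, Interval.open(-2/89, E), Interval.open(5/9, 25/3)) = Union({4*sqrt(5)}, Interval.Ropen(-2/89, 25/3))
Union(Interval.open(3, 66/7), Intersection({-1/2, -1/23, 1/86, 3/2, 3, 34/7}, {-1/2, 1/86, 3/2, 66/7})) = Union({-1/2, 1/86, 3/2}, Interval.open(3, 66/7))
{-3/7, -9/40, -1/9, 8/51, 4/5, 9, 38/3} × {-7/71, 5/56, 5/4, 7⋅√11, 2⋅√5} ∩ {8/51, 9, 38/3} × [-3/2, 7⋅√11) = {8/51, 9, 38/3} × {-7/71, 5/56, 5/4, 2⋅√5}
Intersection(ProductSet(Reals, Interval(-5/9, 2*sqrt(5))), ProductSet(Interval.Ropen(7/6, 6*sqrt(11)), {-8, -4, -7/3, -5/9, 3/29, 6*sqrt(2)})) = ProductSet(Interval.Ropen(7/6, 6*sqrt(11)), {-5/9, 3/29})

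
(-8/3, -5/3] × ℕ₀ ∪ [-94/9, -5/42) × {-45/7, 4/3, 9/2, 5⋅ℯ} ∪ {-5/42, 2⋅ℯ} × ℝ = ({-5/42, 2⋅ℯ} × ℝ) ∪ ((-8/3, -5/3] × ℕ₀) ∪ ([-94/9, -5/42) × {-45/7, 4/3, 9/2, 5⋅ℯ})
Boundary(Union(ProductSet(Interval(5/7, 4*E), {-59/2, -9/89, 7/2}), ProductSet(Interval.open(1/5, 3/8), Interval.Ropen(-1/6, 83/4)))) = Union(ProductSet({1/5, 3/8}, Interval(-1/6, 83/4)), ProductSet(Interval(1/5, 3/8), {-1/6, 83/4}), ProductSet(Interval(5/7, 4*E), {-59/2, -9/89, 7/2}))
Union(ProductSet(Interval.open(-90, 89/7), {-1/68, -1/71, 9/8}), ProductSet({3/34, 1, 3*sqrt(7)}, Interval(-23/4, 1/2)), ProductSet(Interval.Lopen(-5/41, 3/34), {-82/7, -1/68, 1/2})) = Union(ProductSet({3/34, 1, 3*sqrt(7)}, Interval(-23/4, 1/2)), ProductSet(Interval.open(-90, 89/7), {-1/68, -1/71, 9/8}), ProductSet(Interval.Lopen(-5/41, 3/34), {-82/7, -1/68, 1/2}))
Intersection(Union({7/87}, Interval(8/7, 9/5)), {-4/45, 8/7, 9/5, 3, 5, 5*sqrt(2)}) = {8/7, 9/5}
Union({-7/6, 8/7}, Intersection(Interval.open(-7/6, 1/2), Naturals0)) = Union({-7/6, 8/7}, Range(0, 1, 1))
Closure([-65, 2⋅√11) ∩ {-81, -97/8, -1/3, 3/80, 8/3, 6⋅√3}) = {-97/8, -1/3, 3/80, 8/3}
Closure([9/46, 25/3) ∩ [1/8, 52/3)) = [9/46, 25/3]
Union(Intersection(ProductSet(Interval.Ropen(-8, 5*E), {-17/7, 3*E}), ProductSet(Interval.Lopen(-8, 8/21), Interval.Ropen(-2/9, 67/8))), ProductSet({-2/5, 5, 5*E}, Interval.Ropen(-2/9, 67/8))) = Union(ProductSet({-2/5, 5, 5*E}, Interval.Ropen(-2/9, 67/8)), ProductSet(Interval.Lopen(-8, 8/21), {3*E}))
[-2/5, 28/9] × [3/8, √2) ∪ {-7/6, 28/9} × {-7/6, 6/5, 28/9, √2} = ({-7/6, 28/9} × {-7/6, 6/5, 28/9, √2}) ∪ ([-2/5, 28/9] × [3/8, √2))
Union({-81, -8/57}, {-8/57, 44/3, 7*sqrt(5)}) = {-81, -8/57, 44/3, 7*sqrt(5)}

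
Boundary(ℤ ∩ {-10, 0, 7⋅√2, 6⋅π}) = {-10, 0}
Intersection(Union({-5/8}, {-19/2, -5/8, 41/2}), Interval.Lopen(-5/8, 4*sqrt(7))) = EmptySet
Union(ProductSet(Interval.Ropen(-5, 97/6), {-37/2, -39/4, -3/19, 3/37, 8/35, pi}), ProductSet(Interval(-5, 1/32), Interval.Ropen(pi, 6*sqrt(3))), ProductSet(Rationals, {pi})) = Union(ProductSet(Interval(-5, 1/32), Interval.Ropen(pi, 6*sqrt(3))), ProductSet(Interval.Ropen(-5, 97/6), {-37/2, -39/4, -3/19, 3/37, 8/35, pi}), ProductSet(Rationals, {pi}))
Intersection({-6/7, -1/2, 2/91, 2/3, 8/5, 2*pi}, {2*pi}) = {2*pi}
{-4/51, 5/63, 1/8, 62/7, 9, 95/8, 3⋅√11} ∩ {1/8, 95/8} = {1/8, 95/8}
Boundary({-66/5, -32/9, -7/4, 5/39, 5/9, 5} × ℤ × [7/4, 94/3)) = {-66/5, -32/9, -7/4, 5/39, 5/9, 5} × ℤ × [7/4, 94/3]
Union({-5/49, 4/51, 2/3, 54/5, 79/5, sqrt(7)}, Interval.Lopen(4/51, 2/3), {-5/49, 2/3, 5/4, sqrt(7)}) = Union({-5/49, 5/4, 54/5, 79/5, sqrt(7)}, Interval(4/51, 2/3))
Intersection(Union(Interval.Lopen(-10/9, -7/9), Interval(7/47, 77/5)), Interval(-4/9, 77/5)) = Interval(7/47, 77/5)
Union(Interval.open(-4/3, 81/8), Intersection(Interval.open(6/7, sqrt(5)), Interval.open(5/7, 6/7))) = Interval.open(-4/3, 81/8)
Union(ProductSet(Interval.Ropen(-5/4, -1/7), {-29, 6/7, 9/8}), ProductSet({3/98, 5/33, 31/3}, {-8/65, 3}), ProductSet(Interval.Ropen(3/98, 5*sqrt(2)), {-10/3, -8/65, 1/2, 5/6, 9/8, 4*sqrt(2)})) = Union(ProductSet({3/98, 5/33, 31/3}, {-8/65, 3}), ProductSet(Interval.Ropen(-5/4, -1/7), {-29, 6/7, 9/8}), ProductSet(Interval.Ropen(3/98, 5*sqrt(2)), {-10/3, -8/65, 1/2, 5/6, 9/8, 4*sqrt(2)}))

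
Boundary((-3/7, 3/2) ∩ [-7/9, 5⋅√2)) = {-3/7, 3/2}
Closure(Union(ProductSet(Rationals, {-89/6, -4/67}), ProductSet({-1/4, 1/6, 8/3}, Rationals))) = Union(ProductSet({-1/4, 1/6, 8/3}, Reals), ProductSet(Reals, {-89/6, -4/67}))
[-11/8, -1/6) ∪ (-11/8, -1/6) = [-11/8, -1/6)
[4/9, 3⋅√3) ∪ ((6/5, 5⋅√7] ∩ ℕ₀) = [4/9, 3⋅√3) ∪ {2, 3, …, 13}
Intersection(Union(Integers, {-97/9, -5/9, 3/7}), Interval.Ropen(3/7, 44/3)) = Union({3/7}, Range(1, 15, 1))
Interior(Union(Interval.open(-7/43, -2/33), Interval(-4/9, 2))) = Interval.open(-4/9, 2)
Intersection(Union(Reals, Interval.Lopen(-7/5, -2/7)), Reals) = Interval(-oo, oo)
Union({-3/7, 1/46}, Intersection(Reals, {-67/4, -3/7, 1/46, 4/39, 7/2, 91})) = {-67/4, -3/7, 1/46, 4/39, 7/2, 91}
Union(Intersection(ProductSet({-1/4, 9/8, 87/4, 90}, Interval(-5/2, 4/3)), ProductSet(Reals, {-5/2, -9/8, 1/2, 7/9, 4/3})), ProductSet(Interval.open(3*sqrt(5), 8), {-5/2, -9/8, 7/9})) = Union(ProductSet({-1/4, 9/8, 87/4, 90}, {-5/2, -9/8, 1/2, 7/9, 4/3}), ProductSet(Interval.open(3*sqrt(5), 8), {-5/2, -9/8, 7/9}))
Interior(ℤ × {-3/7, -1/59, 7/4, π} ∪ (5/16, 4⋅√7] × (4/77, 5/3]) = (5/16, 4⋅√7) × (4/77, 5/3)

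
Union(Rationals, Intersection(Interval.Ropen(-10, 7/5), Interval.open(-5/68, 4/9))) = Union(Interval(-5/68, 4/9), Rationals)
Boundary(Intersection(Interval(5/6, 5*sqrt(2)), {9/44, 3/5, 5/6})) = {5/6}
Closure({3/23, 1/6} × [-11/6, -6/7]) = {3/23, 1/6} × [-11/6, -6/7]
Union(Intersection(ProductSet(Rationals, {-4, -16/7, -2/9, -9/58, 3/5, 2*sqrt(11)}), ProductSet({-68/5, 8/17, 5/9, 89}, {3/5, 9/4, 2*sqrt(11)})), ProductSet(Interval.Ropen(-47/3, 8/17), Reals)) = Union(ProductSet({-68/5, 8/17, 5/9, 89}, {3/5, 2*sqrt(11)}), ProductSet(Interval.Ropen(-47/3, 8/17), Reals))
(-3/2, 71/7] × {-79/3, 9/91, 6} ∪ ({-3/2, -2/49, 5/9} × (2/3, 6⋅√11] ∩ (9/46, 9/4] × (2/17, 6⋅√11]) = ((-3/2, 71/7] × {-79/3, 9/91, 6}) ∪ ({5/9} × (2/3, 6⋅√11])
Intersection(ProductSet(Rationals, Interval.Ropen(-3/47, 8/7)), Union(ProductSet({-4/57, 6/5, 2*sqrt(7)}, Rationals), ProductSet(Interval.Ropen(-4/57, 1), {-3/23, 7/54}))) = Union(ProductSet({-4/57, 6/5}, Intersection(Interval.Ropen(-3/47, 8/7), Rationals)), ProductSet(Intersection(Interval.Ropen(-4/57, 1), Rationals), {7/54}))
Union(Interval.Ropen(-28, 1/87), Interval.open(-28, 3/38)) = Interval.Ropen(-28, 3/38)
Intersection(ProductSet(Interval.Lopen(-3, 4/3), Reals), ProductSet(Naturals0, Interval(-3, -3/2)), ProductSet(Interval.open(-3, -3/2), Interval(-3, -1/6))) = EmptySet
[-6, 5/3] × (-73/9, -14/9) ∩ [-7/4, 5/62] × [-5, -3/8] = [-7/4, 5/62] × [-5, -14/9)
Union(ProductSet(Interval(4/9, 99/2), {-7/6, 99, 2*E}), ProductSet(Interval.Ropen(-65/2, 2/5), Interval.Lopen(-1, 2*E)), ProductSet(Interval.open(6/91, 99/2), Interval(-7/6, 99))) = Union(ProductSet(Interval.Ropen(-65/2, 2/5), Interval.Lopen(-1, 2*E)), ProductSet(Interval.open(6/91, 99/2), Interval(-7/6, 99)), ProductSet(Interval(4/9, 99/2), {-7/6, 99, 2*E}))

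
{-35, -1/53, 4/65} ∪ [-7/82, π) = {-35} ∪ [-7/82, π)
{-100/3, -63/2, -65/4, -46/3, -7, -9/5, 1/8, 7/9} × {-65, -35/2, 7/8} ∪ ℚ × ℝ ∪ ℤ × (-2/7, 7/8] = ℚ × ℝ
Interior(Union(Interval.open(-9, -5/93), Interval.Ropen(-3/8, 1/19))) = Interval.open(-9, 1/19)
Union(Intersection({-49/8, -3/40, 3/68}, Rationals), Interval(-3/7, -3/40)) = Union({-49/8, 3/68}, Interval(-3/7, -3/40))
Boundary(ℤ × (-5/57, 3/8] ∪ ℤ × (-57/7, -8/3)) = ℤ × ([-57/7, -8/3] ∪ [-5/57, 3/8])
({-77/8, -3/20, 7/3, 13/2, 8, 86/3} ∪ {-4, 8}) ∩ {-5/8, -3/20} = {-3/20}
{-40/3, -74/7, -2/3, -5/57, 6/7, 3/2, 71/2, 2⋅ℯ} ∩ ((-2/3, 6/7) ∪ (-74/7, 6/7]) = {-2/3, -5/57, 6/7}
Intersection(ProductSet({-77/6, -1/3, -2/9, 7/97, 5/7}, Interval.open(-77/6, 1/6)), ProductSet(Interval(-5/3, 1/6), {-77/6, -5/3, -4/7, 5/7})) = ProductSet({-1/3, -2/9, 7/97}, {-5/3, -4/7})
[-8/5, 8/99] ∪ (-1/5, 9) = [-8/5, 9)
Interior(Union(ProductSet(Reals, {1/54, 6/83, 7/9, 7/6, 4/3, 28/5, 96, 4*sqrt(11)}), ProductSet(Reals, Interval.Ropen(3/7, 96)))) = ProductSet(Reals, Interval.open(3/7, 96))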